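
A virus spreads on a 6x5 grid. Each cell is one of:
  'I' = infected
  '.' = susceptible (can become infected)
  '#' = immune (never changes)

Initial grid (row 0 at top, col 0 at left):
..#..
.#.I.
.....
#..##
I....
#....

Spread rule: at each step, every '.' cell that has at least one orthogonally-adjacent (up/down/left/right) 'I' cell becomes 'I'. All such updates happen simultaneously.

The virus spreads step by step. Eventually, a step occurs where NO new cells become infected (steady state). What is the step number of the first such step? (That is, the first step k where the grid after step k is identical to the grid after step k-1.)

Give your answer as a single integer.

Answer: 8

Derivation:
Step 0 (initial): 2 infected
Step 1: +5 new -> 7 infected
Step 2: +6 new -> 13 infected
Step 3: +4 new -> 17 infected
Step 4: +3 new -> 20 infected
Step 5: +2 new -> 22 infected
Step 6: +1 new -> 23 infected
Step 7: +1 new -> 24 infected
Step 8: +0 new -> 24 infected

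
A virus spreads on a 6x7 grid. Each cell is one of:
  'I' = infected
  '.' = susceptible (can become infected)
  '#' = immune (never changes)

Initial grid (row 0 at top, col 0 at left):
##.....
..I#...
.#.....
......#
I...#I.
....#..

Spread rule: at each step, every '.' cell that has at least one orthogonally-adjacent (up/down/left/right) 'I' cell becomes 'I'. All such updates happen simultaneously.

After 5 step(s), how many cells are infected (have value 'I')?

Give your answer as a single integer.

Answer: 35

Derivation:
Step 0 (initial): 3 infected
Step 1: +9 new -> 12 infected
Step 2: +11 new -> 23 infected
Step 3: +7 new -> 30 infected
Step 4: +4 new -> 34 infected
Step 5: +1 new -> 35 infected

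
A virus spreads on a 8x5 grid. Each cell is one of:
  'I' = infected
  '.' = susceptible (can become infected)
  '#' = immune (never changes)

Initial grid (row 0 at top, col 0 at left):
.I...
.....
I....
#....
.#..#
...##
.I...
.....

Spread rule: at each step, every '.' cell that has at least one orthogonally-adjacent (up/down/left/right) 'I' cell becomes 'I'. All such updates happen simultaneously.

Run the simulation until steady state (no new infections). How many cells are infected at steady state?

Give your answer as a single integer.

Step 0 (initial): 3 infected
Step 1: +9 new -> 12 infected
Step 2: +9 new -> 21 infected
Step 3: +8 new -> 29 infected
Step 4: +5 new -> 34 infected
Step 5: +1 new -> 35 infected
Step 6: +0 new -> 35 infected

Answer: 35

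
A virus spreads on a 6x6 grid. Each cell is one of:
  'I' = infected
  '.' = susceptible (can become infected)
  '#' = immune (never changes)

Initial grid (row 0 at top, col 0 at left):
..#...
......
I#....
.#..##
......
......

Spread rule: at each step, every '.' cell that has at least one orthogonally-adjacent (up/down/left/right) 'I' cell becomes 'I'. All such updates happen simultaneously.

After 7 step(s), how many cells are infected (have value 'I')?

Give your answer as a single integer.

Step 0 (initial): 1 infected
Step 1: +2 new -> 3 infected
Step 2: +3 new -> 6 infected
Step 3: +4 new -> 10 infected
Step 4: +4 new -> 14 infected
Step 5: +6 new -> 20 infected
Step 6: +6 new -> 26 infected
Step 7: +4 new -> 30 infected

Answer: 30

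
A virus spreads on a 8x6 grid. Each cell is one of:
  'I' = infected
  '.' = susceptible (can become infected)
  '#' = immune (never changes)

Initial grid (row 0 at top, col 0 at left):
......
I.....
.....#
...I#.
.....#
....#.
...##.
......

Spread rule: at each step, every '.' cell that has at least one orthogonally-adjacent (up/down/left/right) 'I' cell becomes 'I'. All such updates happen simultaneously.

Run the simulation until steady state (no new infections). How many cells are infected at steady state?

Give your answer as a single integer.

Answer: 41

Derivation:
Step 0 (initial): 2 infected
Step 1: +6 new -> 8 infected
Step 2: +11 new -> 19 infected
Step 3: +6 new -> 25 infected
Step 4: +5 new -> 30 infected
Step 5: +4 new -> 34 infected
Step 6: +3 new -> 37 infected
Step 7: +1 new -> 38 infected
Step 8: +1 new -> 39 infected
Step 9: +1 new -> 40 infected
Step 10: +1 new -> 41 infected
Step 11: +0 new -> 41 infected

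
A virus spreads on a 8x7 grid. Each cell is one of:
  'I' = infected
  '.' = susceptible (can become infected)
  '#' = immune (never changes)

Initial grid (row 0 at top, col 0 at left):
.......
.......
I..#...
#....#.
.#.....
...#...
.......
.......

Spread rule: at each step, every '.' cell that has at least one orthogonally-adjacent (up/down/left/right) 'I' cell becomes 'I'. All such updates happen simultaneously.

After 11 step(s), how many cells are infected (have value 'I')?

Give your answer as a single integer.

Step 0 (initial): 1 infected
Step 1: +2 new -> 3 infected
Step 2: +4 new -> 7 infected
Step 3: +3 new -> 10 infected
Step 4: +4 new -> 14 infected
Step 5: +5 new -> 19 infected
Step 6: +6 new -> 25 infected
Step 7: +9 new -> 34 infected
Step 8: +9 new -> 43 infected
Step 9: +5 new -> 48 infected
Step 10: +2 new -> 50 infected
Step 11: +1 new -> 51 infected

Answer: 51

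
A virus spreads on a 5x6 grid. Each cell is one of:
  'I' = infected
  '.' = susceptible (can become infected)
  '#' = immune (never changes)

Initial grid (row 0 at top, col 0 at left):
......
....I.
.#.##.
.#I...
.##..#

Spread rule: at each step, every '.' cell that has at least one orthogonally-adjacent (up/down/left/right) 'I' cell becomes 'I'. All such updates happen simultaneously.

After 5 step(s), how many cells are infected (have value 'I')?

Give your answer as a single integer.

Step 0 (initial): 2 infected
Step 1: +5 new -> 7 infected
Step 2: +6 new -> 13 infected
Step 3: +4 new -> 17 infected
Step 4: +2 new -> 19 infected
Step 5: +2 new -> 21 infected

Answer: 21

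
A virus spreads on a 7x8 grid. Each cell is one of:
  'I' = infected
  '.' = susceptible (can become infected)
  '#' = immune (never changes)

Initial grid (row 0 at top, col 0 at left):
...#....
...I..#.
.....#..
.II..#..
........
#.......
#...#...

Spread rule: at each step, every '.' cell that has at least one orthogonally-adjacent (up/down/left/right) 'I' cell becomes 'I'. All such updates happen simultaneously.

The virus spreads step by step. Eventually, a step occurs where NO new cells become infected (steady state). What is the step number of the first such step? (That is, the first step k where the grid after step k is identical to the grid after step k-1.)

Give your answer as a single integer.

Step 0 (initial): 3 infected
Step 1: +9 new -> 12 infected
Step 2: +11 new -> 23 infected
Step 3: +7 new -> 30 infected
Step 4: +5 new -> 35 infected
Step 5: +3 new -> 38 infected
Step 6: +5 new -> 43 infected
Step 7: +5 new -> 48 infected
Step 8: +1 new -> 49 infected
Step 9: +0 new -> 49 infected

Answer: 9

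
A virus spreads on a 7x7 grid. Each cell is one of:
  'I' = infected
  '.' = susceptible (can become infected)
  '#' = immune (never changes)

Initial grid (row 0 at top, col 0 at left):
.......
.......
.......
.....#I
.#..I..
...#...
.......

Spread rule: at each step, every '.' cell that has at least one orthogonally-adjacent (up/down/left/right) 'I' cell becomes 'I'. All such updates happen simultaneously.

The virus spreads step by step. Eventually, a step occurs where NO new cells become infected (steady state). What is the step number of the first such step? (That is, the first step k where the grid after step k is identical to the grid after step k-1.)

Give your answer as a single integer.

Answer: 9

Derivation:
Step 0 (initial): 2 infected
Step 1: +6 new -> 8 infected
Step 2: +8 new -> 16 infected
Step 3: +9 new -> 25 infected
Step 4: +7 new -> 32 infected
Step 5: +6 new -> 38 infected
Step 6: +5 new -> 43 infected
Step 7: +2 new -> 45 infected
Step 8: +1 new -> 46 infected
Step 9: +0 new -> 46 infected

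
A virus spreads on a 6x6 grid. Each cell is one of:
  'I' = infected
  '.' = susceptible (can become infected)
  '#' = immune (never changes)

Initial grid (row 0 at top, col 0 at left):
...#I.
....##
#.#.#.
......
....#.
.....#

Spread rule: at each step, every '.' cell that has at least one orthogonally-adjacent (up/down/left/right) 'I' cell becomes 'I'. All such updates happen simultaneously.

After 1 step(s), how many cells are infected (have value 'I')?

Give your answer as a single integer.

Answer: 2

Derivation:
Step 0 (initial): 1 infected
Step 1: +1 new -> 2 infected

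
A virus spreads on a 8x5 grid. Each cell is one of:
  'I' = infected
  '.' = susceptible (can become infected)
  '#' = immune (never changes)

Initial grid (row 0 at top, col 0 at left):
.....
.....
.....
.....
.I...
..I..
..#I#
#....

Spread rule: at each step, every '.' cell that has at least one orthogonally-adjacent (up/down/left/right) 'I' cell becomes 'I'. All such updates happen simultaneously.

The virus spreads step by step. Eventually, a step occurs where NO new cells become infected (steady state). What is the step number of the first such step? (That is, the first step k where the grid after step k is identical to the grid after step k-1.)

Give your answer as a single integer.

Step 0 (initial): 3 infected
Step 1: +6 new -> 9 infected
Step 2: +9 new -> 18 infected
Step 3: +7 new -> 25 infected
Step 4: +5 new -> 30 infected
Step 5: +4 new -> 34 infected
Step 6: +2 new -> 36 infected
Step 7: +1 new -> 37 infected
Step 8: +0 new -> 37 infected

Answer: 8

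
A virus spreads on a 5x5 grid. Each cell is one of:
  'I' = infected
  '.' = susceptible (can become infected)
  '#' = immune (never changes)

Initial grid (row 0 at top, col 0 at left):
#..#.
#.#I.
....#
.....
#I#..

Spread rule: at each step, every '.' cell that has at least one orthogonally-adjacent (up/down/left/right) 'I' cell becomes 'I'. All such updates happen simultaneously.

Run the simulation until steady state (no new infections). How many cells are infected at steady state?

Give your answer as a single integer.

Answer: 18

Derivation:
Step 0 (initial): 2 infected
Step 1: +3 new -> 5 infected
Step 2: +6 new -> 11 infected
Step 3: +4 new -> 15 infected
Step 4: +2 new -> 17 infected
Step 5: +1 new -> 18 infected
Step 6: +0 new -> 18 infected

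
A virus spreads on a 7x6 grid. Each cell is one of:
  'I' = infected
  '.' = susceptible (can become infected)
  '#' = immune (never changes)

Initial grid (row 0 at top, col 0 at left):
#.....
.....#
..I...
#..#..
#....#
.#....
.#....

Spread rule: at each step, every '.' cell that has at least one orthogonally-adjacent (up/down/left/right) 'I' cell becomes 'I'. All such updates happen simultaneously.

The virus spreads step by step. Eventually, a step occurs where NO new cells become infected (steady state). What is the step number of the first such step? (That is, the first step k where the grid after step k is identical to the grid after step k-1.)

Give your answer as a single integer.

Answer: 8

Derivation:
Step 0 (initial): 1 infected
Step 1: +4 new -> 5 infected
Step 2: +7 new -> 12 infected
Step 3: +9 new -> 21 infected
Step 4: +5 new -> 26 infected
Step 5: +3 new -> 29 infected
Step 6: +2 new -> 31 infected
Step 7: +1 new -> 32 infected
Step 8: +0 new -> 32 infected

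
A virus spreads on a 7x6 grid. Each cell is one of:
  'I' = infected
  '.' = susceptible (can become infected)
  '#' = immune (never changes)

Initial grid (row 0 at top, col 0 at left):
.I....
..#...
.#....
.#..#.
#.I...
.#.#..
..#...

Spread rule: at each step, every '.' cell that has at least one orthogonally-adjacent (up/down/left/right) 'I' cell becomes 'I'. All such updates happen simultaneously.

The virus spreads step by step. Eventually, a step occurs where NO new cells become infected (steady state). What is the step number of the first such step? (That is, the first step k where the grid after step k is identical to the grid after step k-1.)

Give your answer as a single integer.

Answer: 6

Derivation:
Step 0 (initial): 2 infected
Step 1: +7 new -> 9 infected
Step 2: +5 new -> 14 infected
Step 3: +6 new -> 20 infected
Step 4: +7 new -> 27 infected
Step 5: +4 new -> 31 infected
Step 6: +0 new -> 31 infected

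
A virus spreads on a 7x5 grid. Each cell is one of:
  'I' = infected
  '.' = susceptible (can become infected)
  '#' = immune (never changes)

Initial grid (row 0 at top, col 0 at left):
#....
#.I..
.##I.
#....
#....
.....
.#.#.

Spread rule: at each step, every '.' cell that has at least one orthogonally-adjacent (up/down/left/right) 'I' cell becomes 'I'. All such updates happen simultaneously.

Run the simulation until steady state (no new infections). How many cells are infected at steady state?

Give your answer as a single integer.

Answer: 26

Derivation:
Step 0 (initial): 2 infected
Step 1: +5 new -> 7 infected
Step 2: +6 new -> 13 infected
Step 3: +5 new -> 18 infected
Step 4: +3 new -> 21 infected
Step 5: +3 new -> 24 infected
Step 6: +1 new -> 25 infected
Step 7: +1 new -> 26 infected
Step 8: +0 new -> 26 infected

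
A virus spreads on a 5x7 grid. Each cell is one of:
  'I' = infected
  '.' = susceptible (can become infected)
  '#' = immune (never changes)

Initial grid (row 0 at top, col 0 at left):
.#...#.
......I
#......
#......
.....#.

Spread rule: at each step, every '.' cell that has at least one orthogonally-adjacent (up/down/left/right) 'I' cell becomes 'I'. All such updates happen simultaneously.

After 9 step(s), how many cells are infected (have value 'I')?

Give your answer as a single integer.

Answer: 30

Derivation:
Step 0 (initial): 1 infected
Step 1: +3 new -> 4 infected
Step 2: +3 new -> 7 infected
Step 3: +5 new -> 12 infected
Step 4: +4 new -> 16 infected
Step 5: +5 new -> 21 infected
Step 6: +4 new -> 25 infected
Step 7: +3 new -> 28 infected
Step 8: +1 new -> 29 infected
Step 9: +1 new -> 30 infected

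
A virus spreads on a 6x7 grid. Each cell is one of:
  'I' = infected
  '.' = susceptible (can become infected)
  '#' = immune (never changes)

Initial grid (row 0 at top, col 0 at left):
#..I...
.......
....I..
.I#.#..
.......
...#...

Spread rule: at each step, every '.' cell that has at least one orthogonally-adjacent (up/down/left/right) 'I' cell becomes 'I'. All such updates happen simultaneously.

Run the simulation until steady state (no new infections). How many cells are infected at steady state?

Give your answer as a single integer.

Answer: 38

Derivation:
Step 0 (initial): 3 infected
Step 1: +9 new -> 12 infected
Step 2: +13 new -> 25 infected
Step 3: +8 new -> 33 infected
Step 4: +3 new -> 36 infected
Step 5: +2 new -> 38 infected
Step 6: +0 new -> 38 infected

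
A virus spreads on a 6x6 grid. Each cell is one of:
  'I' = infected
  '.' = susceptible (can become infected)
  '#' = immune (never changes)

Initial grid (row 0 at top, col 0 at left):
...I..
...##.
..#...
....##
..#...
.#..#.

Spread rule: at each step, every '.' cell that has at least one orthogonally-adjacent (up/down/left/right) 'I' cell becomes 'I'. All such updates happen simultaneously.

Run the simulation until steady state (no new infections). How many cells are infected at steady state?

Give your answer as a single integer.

Answer: 28

Derivation:
Step 0 (initial): 1 infected
Step 1: +2 new -> 3 infected
Step 2: +3 new -> 6 infected
Step 3: +3 new -> 9 infected
Step 4: +3 new -> 12 infected
Step 5: +3 new -> 15 infected
Step 6: +4 new -> 19 infected
Step 7: +2 new -> 21 infected
Step 8: +2 new -> 23 infected
Step 9: +2 new -> 25 infected
Step 10: +2 new -> 27 infected
Step 11: +1 new -> 28 infected
Step 12: +0 new -> 28 infected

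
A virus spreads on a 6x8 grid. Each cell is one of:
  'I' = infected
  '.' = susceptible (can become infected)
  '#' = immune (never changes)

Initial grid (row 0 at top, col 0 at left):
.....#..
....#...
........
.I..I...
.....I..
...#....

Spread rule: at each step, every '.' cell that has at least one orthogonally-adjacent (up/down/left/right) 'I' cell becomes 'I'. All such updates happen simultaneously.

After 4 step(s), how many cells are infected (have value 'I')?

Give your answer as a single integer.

Answer: 41

Derivation:
Step 0 (initial): 3 infected
Step 1: +10 new -> 13 infected
Step 2: +13 new -> 26 infected
Step 3: +10 new -> 36 infected
Step 4: +5 new -> 41 infected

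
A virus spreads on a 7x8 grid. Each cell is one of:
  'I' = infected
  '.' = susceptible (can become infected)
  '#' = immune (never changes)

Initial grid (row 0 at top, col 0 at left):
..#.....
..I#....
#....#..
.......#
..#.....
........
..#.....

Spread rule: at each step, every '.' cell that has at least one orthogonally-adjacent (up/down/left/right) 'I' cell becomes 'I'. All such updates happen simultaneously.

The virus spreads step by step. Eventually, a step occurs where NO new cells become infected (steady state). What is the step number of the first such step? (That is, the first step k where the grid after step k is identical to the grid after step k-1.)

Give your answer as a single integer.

Step 0 (initial): 1 infected
Step 1: +2 new -> 3 infected
Step 2: +5 new -> 8 infected
Step 3: +4 new -> 12 infected
Step 4: +5 new -> 17 infected
Step 5: +7 new -> 24 infected
Step 6: +10 new -> 34 infected
Step 7: +7 new -> 41 infected
Step 8: +5 new -> 46 infected
Step 9: +2 new -> 48 infected
Step 10: +1 new -> 49 infected
Step 11: +0 new -> 49 infected

Answer: 11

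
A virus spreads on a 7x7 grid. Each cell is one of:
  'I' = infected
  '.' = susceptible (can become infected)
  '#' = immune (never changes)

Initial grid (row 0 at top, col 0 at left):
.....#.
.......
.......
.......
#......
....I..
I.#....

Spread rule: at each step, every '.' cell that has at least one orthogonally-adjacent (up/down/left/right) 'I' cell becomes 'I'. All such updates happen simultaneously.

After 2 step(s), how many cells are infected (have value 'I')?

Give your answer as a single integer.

Answer: 16

Derivation:
Step 0 (initial): 2 infected
Step 1: +6 new -> 8 infected
Step 2: +8 new -> 16 infected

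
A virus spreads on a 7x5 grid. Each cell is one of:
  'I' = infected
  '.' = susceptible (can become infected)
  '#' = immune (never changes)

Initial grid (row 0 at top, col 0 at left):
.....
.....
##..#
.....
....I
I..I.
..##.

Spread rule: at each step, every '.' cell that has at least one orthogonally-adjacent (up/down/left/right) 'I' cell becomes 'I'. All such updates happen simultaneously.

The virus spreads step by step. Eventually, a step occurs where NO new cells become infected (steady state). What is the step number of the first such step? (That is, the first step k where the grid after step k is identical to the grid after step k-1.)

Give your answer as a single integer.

Answer: 9

Derivation:
Step 0 (initial): 3 infected
Step 1: +7 new -> 10 infected
Step 2: +6 new -> 16 infected
Step 3: +3 new -> 19 infected
Step 4: +2 new -> 21 infected
Step 5: +3 new -> 24 infected
Step 6: +3 new -> 27 infected
Step 7: +2 new -> 29 infected
Step 8: +1 new -> 30 infected
Step 9: +0 new -> 30 infected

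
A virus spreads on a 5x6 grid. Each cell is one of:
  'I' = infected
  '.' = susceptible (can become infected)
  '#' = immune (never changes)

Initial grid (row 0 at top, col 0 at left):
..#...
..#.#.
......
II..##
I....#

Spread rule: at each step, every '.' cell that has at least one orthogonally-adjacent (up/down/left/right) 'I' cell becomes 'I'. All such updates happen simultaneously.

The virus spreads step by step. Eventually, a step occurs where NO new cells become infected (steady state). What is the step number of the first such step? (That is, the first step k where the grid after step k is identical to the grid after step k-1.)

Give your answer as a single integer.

Step 0 (initial): 3 infected
Step 1: +4 new -> 7 infected
Step 2: +5 new -> 12 infected
Step 3: +4 new -> 16 infected
Step 4: +3 new -> 19 infected
Step 5: +2 new -> 21 infected
Step 6: +2 new -> 23 infected
Step 7: +1 new -> 24 infected
Step 8: +0 new -> 24 infected

Answer: 8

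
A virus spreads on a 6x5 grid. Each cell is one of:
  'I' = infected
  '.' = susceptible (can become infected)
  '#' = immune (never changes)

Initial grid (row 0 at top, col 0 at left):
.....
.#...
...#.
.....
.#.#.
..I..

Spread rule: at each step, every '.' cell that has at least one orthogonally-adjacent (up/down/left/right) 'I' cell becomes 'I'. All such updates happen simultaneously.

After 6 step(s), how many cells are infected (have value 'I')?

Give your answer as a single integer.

Answer: 24

Derivation:
Step 0 (initial): 1 infected
Step 1: +3 new -> 4 infected
Step 2: +3 new -> 7 infected
Step 3: +5 new -> 12 infected
Step 4: +4 new -> 16 infected
Step 5: +4 new -> 20 infected
Step 6: +4 new -> 24 infected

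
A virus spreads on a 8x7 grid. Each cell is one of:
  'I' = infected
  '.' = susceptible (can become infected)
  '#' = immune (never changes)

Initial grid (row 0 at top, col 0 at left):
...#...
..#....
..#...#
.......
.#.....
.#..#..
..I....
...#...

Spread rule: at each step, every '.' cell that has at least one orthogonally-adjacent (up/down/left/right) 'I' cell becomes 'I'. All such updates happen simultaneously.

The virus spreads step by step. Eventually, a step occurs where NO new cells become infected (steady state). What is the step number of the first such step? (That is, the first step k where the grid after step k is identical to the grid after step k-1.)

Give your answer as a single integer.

Answer: 11

Derivation:
Step 0 (initial): 1 infected
Step 1: +4 new -> 5 infected
Step 2: +5 new -> 10 infected
Step 3: +6 new -> 16 infected
Step 4: +7 new -> 23 infected
Step 5: +7 new -> 30 infected
Step 6: +6 new -> 36 infected
Step 7: +5 new -> 41 infected
Step 8: +4 new -> 45 infected
Step 9: +2 new -> 47 infected
Step 10: +1 new -> 48 infected
Step 11: +0 new -> 48 infected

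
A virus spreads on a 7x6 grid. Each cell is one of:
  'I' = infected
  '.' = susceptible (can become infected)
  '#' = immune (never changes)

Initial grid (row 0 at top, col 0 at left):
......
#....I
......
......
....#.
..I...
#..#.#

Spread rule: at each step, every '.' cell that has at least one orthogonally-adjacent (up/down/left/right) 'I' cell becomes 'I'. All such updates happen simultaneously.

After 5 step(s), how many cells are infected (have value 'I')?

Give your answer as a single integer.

Answer: 36

Derivation:
Step 0 (initial): 2 infected
Step 1: +7 new -> 9 infected
Step 2: +10 new -> 19 infected
Step 3: +11 new -> 30 infected
Step 4: +4 new -> 34 infected
Step 5: +2 new -> 36 infected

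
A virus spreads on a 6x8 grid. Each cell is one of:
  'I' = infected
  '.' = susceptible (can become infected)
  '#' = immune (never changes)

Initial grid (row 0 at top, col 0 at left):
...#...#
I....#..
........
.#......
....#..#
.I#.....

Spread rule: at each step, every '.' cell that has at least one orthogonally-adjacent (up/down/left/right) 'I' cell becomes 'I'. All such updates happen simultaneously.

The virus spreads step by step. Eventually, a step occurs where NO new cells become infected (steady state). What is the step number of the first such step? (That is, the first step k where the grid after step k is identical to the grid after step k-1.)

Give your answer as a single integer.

Step 0 (initial): 2 infected
Step 1: +5 new -> 7 infected
Step 2: +6 new -> 13 infected
Step 3: +5 new -> 18 infected
Step 4: +4 new -> 22 infected
Step 5: +4 new -> 26 infected
Step 6: +4 new -> 30 infected
Step 7: +5 new -> 35 infected
Step 8: +5 new -> 40 infected
Step 9: +1 new -> 41 infected
Step 10: +0 new -> 41 infected

Answer: 10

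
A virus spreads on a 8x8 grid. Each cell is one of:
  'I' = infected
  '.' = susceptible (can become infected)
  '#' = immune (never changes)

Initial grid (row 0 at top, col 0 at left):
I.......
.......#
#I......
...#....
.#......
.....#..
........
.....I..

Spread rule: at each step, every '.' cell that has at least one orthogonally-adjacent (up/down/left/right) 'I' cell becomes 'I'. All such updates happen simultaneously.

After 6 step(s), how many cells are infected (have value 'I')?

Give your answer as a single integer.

Answer: 58

Derivation:
Step 0 (initial): 3 infected
Step 1: +8 new -> 11 infected
Step 2: +9 new -> 20 infected
Step 3: +10 new -> 30 infected
Step 4: +13 new -> 43 infected
Step 5: +11 new -> 54 infected
Step 6: +4 new -> 58 infected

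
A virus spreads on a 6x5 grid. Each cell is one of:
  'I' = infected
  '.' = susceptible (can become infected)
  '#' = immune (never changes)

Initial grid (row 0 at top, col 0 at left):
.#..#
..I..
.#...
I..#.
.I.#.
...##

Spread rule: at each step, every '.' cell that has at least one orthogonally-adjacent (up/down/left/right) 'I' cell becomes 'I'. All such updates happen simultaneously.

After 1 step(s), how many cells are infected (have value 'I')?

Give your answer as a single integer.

Step 0 (initial): 3 infected
Step 1: +9 new -> 12 infected

Answer: 12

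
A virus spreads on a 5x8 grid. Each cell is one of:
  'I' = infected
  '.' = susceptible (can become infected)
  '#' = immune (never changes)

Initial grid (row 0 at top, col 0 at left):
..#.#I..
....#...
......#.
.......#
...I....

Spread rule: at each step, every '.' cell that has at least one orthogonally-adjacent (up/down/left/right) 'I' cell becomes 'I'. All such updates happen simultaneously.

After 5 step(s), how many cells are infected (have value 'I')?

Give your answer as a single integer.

Step 0 (initial): 2 infected
Step 1: +5 new -> 7 infected
Step 2: +8 new -> 15 infected
Step 3: +8 new -> 23 infected
Step 4: +7 new -> 30 infected
Step 5: +2 new -> 32 infected

Answer: 32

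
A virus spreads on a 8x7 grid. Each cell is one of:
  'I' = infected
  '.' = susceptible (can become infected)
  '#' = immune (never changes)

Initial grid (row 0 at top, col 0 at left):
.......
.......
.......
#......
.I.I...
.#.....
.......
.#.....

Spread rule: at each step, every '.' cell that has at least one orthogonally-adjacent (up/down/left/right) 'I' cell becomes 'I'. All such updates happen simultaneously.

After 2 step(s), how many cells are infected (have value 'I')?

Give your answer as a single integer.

Step 0 (initial): 2 infected
Step 1: +6 new -> 8 infected
Step 2: +9 new -> 17 infected

Answer: 17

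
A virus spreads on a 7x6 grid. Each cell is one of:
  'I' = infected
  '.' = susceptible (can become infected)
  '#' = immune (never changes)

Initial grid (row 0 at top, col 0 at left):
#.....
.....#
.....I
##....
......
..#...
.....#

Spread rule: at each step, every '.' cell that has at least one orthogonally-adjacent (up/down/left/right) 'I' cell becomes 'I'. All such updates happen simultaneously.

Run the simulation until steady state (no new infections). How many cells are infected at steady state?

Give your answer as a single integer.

Step 0 (initial): 1 infected
Step 1: +2 new -> 3 infected
Step 2: +4 new -> 7 infected
Step 3: +6 new -> 13 infected
Step 4: +7 new -> 20 infected
Step 5: +6 new -> 26 infected
Step 6: +4 new -> 30 infected
Step 7: +3 new -> 33 infected
Step 8: +2 new -> 35 infected
Step 9: +1 new -> 36 infected
Step 10: +0 new -> 36 infected

Answer: 36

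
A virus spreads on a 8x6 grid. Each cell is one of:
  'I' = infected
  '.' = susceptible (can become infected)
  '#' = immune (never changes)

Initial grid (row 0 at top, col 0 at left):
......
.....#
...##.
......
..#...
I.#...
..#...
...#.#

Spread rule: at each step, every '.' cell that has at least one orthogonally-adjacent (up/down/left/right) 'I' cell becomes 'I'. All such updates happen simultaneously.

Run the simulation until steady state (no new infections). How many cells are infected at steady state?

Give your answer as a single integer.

Answer: 40

Derivation:
Step 0 (initial): 1 infected
Step 1: +3 new -> 4 infected
Step 2: +4 new -> 8 infected
Step 3: +3 new -> 11 infected
Step 4: +4 new -> 15 infected
Step 5: +4 new -> 19 infected
Step 6: +4 new -> 23 infected
Step 7: +5 new -> 28 infected
Step 8: +6 new -> 34 infected
Step 9: +3 new -> 37 infected
Step 10: +3 new -> 40 infected
Step 11: +0 new -> 40 infected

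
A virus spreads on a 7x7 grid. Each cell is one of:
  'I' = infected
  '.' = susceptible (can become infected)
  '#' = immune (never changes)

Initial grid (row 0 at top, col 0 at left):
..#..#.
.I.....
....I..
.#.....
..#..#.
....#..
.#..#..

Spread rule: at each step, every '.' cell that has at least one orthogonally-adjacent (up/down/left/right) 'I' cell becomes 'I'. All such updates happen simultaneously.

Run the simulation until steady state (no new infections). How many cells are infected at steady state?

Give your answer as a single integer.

Answer: 41

Derivation:
Step 0 (initial): 2 infected
Step 1: +8 new -> 10 infected
Step 2: +10 new -> 20 infected
Step 3: +6 new -> 26 infected
Step 4: +4 new -> 30 infected
Step 5: +5 new -> 35 infected
Step 6: +5 new -> 40 infected
Step 7: +1 new -> 41 infected
Step 8: +0 new -> 41 infected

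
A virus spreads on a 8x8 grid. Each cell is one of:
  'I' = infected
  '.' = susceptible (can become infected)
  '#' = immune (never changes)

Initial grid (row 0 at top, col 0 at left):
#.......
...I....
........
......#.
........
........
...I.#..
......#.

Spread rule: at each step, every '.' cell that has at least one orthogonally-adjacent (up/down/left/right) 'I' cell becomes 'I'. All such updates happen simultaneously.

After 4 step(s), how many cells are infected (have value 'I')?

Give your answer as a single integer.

Answer: 49

Derivation:
Step 0 (initial): 2 infected
Step 1: +8 new -> 10 infected
Step 2: +13 new -> 23 infected
Step 3: +15 new -> 38 infected
Step 4: +11 new -> 49 infected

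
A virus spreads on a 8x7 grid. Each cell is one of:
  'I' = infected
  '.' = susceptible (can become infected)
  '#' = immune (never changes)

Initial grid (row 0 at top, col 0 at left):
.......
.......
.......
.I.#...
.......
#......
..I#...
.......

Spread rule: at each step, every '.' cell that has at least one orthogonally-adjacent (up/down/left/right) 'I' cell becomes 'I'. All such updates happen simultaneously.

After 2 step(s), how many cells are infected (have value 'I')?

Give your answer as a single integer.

Step 0 (initial): 2 infected
Step 1: +7 new -> 9 infected
Step 2: +10 new -> 19 infected

Answer: 19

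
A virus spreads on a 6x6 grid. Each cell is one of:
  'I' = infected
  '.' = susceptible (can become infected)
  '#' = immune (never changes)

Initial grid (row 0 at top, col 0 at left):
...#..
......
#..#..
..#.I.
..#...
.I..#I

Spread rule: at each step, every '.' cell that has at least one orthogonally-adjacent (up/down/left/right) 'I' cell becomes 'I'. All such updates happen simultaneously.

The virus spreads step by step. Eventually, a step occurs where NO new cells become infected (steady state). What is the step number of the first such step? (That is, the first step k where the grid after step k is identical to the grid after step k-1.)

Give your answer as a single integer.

Step 0 (initial): 3 infected
Step 1: +8 new -> 11 infected
Step 2: +6 new -> 17 infected
Step 3: +5 new -> 22 infected
Step 4: +4 new -> 26 infected
Step 5: +3 new -> 29 infected
Step 6: +1 new -> 30 infected
Step 7: +0 new -> 30 infected

Answer: 7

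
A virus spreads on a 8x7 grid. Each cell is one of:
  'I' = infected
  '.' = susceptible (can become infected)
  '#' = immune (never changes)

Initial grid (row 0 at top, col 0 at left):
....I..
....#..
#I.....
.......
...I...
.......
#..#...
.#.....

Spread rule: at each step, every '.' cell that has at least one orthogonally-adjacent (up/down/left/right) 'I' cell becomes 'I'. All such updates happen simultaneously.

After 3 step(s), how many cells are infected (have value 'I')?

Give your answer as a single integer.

Answer: 38

Derivation:
Step 0 (initial): 3 infected
Step 1: +9 new -> 12 infected
Step 2: +15 new -> 27 infected
Step 3: +11 new -> 38 infected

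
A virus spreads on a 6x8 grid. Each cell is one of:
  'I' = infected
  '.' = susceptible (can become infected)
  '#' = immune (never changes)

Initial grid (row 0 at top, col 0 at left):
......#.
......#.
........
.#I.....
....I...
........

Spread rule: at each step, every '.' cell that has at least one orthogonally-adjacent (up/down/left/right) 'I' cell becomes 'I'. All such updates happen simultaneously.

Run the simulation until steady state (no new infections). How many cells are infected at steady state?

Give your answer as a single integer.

Step 0 (initial): 2 infected
Step 1: +7 new -> 9 infected
Step 2: +10 new -> 19 infected
Step 3: +11 new -> 30 infected
Step 4: +10 new -> 40 infected
Step 5: +3 new -> 43 infected
Step 6: +1 new -> 44 infected
Step 7: +1 new -> 45 infected
Step 8: +0 new -> 45 infected

Answer: 45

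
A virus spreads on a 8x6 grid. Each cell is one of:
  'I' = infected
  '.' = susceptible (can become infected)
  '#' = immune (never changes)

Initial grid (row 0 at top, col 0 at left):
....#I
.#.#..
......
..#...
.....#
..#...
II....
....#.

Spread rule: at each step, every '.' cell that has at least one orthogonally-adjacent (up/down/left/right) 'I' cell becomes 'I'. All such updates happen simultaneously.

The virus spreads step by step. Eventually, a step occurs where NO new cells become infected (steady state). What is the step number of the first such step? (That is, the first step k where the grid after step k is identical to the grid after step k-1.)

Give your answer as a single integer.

Step 0 (initial): 3 infected
Step 1: +6 new -> 9 infected
Step 2: +6 new -> 15 infected
Step 3: +8 new -> 23 infected
Step 4: +7 new -> 30 infected
Step 5: +6 new -> 36 infected
Step 6: +2 new -> 38 infected
Step 7: +2 new -> 40 infected
Step 8: +1 new -> 41 infected
Step 9: +0 new -> 41 infected

Answer: 9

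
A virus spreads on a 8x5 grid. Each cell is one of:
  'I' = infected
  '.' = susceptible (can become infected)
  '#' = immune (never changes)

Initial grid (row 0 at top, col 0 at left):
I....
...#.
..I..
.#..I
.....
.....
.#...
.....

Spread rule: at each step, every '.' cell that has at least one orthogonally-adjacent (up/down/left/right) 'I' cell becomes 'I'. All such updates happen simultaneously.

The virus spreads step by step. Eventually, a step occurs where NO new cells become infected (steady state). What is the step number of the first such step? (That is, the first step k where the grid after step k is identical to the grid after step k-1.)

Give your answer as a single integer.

Answer: 8

Derivation:
Step 0 (initial): 3 infected
Step 1: +9 new -> 12 infected
Step 2: +7 new -> 19 infected
Step 3: +7 new -> 26 infected
Step 4: +5 new -> 31 infected
Step 5: +3 new -> 34 infected
Step 6: +2 new -> 36 infected
Step 7: +1 new -> 37 infected
Step 8: +0 new -> 37 infected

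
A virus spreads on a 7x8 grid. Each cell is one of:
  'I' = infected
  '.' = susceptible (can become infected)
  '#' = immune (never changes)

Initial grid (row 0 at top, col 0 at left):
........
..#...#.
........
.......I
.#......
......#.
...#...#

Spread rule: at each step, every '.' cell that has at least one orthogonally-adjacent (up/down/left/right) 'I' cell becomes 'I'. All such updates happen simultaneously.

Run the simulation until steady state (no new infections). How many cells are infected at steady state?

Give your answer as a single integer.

Step 0 (initial): 1 infected
Step 1: +3 new -> 4 infected
Step 2: +5 new -> 9 infected
Step 3: +4 new -> 13 infected
Step 4: +6 new -> 19 infected
Step 5: +7 new -> 26 infected
Step 6: +8 new -> 34 infected
Step 7: +4 new -> 38 infected
Step 8: +6 new -> 44 infected
Step 9: +4 new -> 48 infected
Step 10: +2 new -> 50 infected
Step 11: +0 new -> 50 infected

Answer: 50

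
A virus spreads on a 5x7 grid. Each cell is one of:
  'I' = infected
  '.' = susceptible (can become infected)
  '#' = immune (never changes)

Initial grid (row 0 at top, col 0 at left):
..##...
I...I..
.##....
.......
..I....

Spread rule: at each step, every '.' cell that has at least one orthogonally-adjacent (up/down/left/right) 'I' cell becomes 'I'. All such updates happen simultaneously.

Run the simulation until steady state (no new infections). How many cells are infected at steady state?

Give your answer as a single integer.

Answer: 31

Derivation:
Step 0 (initial): 3 infected
Step 1: +10 new -> 13 infected
Step 2: +12 new -> 25 infected
Step 3: +4 new -> 29 infected
Step 4: +2 new -> 31 infected
Step 5: +0 new -> 31 infected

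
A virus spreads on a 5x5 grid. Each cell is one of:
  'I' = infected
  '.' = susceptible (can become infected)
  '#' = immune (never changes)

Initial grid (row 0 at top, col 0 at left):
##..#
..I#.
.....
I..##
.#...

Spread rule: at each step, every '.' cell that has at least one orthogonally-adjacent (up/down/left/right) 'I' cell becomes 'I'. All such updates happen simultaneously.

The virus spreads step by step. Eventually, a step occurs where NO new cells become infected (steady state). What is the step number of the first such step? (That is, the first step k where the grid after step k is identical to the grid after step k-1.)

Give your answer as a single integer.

Answer: 6

Derivation:
Step 0 (initial): 2 infected
Step 1: +6 new -> 8 infected
Step 2: +5 new -> 13 infected
Step 3: +2 new -> 15 infected
Step 4: +2 new -> 17 infected
Step 5: +1 new -> 18 infected
Step 6: +0 new -> 18 infected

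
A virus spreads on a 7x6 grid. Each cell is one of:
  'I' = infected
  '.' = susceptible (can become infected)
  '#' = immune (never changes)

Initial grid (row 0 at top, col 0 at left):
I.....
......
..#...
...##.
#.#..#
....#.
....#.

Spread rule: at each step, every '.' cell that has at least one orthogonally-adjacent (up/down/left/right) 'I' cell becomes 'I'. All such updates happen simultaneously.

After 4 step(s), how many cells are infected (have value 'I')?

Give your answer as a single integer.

Answer: 13

Derivation:
Step 0 (initial): 1 infected
Step 1: +2 new -> 3 infected
Step 2: +3 new -> 6 infected
Step 3: +4 new -> 10 infected
Step 4: +3 new -> 13 infected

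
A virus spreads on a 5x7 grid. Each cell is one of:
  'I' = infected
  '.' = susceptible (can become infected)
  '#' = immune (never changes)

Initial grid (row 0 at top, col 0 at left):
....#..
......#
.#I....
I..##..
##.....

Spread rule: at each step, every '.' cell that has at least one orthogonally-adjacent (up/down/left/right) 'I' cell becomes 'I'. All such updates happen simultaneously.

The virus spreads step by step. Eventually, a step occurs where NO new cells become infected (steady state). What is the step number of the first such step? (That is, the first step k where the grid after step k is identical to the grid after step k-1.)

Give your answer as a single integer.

Step 0 (initial): 2 infected
Step 1: +5 new -> 7 infected
Step 2: +6 new -> 13 infected
Step 3: +6 new -> 19 infected
Step 4: +4 new -> 23 infected
Step 5: +3 new -> 26 infected
Step 6: +2 new -> 28 infected
Step 7: +0 new -> 28 infected

Answer: 7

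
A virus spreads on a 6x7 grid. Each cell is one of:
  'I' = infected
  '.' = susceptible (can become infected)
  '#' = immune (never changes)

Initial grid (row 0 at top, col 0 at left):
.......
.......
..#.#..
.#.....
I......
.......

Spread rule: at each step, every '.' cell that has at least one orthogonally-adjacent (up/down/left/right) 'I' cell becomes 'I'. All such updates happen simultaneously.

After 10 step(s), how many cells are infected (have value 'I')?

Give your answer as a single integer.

Answer: 39

Derivation:
Step 0 (initial): 1 infected
Step 1: +3 new -> 4 infected
Step 2: +3 new -> 7 infected
Step 3: +5 new -> 12 infected
Step 4: +5 new -> 17 infected
Step 5: +6 new -> 23 infected
Step 6: +5 new -> 28 infected
Step 7: +5 new -> 33 infected
Step 8: +3 new -> 36 infected
Step 9: +2 new -> 38 infected
Step 10: +1 new -> 39 infected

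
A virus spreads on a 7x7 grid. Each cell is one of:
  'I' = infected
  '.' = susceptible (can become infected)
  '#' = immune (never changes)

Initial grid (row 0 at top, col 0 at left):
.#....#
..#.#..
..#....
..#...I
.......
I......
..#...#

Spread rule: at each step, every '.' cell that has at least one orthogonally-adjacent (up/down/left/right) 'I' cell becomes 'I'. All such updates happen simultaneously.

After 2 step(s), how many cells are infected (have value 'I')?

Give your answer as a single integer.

Step 0 (initial): 2 infected
Step 1: +6 new -> 8 infected
Step 2: +9 new -> 17 infected

Answer: 17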